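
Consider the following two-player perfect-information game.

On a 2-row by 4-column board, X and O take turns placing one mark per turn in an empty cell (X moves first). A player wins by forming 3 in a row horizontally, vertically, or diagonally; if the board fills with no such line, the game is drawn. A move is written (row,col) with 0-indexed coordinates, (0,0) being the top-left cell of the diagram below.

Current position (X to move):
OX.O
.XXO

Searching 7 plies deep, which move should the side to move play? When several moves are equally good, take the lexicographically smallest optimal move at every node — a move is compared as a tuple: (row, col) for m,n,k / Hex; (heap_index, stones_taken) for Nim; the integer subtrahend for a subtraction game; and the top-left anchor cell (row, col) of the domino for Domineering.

p1 X@[OX.O/.XXO]: (0,2)[OXXO/.XXO]+0 (1,0)[OX.O/XXXO]+1*
p2 O@[OX.O/XXXO] terminal -1; root [OX.O/.XXO] d7

X's best at [OX.O/.XXO]: (1,0)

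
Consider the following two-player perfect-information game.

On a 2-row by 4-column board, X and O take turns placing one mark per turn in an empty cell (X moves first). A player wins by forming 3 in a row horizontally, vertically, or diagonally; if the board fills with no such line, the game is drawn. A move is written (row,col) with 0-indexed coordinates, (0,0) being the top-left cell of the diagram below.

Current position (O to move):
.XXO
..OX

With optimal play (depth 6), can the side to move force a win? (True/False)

O winning at [.XXO/..OX]: False

[.XXO/..OX] O move#1: (0,0):+0/OXXO/..OX*, (1,0):-1/.XXO/O.OX, (1,1):-1/.XXO/.OOX
[OXXO/..OX] X move#2: (1,0):+0/OXXO/X.OX*, (1,1):+0/OXXO/.XOX
[OXXO/X.OX] O move#3: (1,1):+0/OXXO/XOOX*
[OXXO/XOOX] end (terminal +0, X#4); searched .XXO/..OX to 6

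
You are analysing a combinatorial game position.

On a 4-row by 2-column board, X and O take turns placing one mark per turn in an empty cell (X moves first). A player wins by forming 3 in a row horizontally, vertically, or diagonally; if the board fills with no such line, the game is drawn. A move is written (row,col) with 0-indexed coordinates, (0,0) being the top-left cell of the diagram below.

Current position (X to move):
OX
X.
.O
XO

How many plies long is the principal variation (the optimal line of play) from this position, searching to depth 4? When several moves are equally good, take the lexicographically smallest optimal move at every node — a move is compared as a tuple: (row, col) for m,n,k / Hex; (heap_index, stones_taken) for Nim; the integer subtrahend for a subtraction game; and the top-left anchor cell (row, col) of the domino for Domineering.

PV length from [OX/X./.O/XO]: 1 ply

p1 X@[OX/X./.O/XO]: (1,1)[OX/XX/.O/XO]+0 (2,0)[OX/X./XO/XO]+1*
p2 O@[OX/X./XO/XO] terminal -1; root [OX/X./.O/XO] d4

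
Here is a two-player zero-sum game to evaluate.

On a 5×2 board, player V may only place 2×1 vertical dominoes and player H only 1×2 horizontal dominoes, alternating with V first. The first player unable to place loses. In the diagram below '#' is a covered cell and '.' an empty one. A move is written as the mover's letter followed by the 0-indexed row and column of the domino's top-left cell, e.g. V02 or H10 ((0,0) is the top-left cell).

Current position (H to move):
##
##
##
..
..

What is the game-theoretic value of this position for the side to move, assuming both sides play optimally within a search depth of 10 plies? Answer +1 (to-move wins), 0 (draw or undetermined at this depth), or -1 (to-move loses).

p1 H@[##/##/##/../..]: H30[##/##/##/##/..]+1* H40[##/##/##/../##]+1
p2 V@[##/##/##/##/..] terminal -1; root [##/##/##/../..] d10

value(##/##/##/../.., H) = +1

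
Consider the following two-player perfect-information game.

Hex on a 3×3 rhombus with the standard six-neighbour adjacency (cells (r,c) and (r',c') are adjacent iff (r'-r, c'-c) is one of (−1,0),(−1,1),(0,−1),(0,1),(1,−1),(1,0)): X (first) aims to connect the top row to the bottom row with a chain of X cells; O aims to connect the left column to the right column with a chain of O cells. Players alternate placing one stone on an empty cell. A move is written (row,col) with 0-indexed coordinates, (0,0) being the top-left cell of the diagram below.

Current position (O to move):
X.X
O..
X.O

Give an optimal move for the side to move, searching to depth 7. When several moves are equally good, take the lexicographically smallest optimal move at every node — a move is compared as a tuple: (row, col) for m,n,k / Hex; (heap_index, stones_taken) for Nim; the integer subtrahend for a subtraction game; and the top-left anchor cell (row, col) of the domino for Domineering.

[X.X/O../X.O] O move#1: (0,1):-1/XOX/O../X.O, (1,1):+1/X.X/OO./X.O*, (1,2):-1/X.X/O.O/X.O, (2,1):-1/X.X/O../XOO
[X.X/OO./X.O] X move#2: (0,1):-1/XXX/OO./X.O*, (1,2):-1/X.X/OOX/X.O, (2,1):-1/X.X/OO./XXO
[XXX/OO./X.O] O move#3: (1,2):+1/XXX/OOO/X.O*, (2,1):+1/XXX/OO./XOO
[XXX/OOO/X.O] end (terminal -1, X#4); searched X.X/O../X.O to 7

O's best at [X.X/O../X.O]: (1,1)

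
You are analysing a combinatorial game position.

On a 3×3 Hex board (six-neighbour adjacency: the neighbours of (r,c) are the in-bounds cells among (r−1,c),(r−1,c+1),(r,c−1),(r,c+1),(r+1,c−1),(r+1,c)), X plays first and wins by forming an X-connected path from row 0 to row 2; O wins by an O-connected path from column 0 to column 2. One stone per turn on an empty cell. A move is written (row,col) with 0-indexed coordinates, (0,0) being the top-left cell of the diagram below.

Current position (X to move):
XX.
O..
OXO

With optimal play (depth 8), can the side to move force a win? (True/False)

X winning at [XX./O../OXO]: True

[XX./O../OXO] X move#1: (0,2):+1/XXX/O../OXO*, (1,1):+1/XX./OX./OXO, (1,2):+1/XX./O.X/OXO
[XXX/O../OXO] O move#2: (1,1):-1/XXX/OO./OXO*, (1,2):-1/XXX/O.O/OXO
[XXX/OO./OXO] X move#3: (1,2):+1/XXX/OOX/OXO*
[XXX/OOX/OXO] end (terminal -1, O#4); searched XX./O../OXO to 8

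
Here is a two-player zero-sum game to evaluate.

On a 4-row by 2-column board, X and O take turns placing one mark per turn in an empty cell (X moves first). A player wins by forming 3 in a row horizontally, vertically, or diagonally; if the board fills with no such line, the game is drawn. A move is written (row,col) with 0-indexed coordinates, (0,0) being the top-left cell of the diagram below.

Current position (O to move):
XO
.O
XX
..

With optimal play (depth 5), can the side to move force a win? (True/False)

[XO/.O/XX/..] O move#1: (1,0):+0/XO/OO/XX/..*, (3,0):-1/XO/.O/XX/O., (3,1):-1/XO/.O/XX/.O
[XO/OO/XX/..] X move#2: (3,0):+0/XO/OO/XX/X.*, (3,1):+0/XO/OO/XX/.X
[XO/OO/XX/X.] O move#3: (3,1):+0/XO/OO/XX/XO*
[XO/OO/XX/XO] end (terminal +0, X#4); searched XO/.O/XX/.. to 5

O winning at [XO/.O/XX/..]: False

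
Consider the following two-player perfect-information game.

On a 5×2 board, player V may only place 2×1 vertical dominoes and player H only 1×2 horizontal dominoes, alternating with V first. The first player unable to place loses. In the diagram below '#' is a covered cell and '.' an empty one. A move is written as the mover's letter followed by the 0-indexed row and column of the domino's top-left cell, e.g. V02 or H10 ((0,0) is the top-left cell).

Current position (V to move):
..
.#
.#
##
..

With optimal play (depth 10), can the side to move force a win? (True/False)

ply 1, V at ../.#/.#/##/.. | V00=-1→#./##/.#/##/..*; V10=-1→../##/##/##/..
ply 2, H at #./##/.#/##/.. | H40=+1→#./##/.#/##/##*
ply 3: #./##/.#/##/## is terminal -1 (V); from ../.#/.#/##/.. depth 10

V winning at [../.#/.#/##/..]: False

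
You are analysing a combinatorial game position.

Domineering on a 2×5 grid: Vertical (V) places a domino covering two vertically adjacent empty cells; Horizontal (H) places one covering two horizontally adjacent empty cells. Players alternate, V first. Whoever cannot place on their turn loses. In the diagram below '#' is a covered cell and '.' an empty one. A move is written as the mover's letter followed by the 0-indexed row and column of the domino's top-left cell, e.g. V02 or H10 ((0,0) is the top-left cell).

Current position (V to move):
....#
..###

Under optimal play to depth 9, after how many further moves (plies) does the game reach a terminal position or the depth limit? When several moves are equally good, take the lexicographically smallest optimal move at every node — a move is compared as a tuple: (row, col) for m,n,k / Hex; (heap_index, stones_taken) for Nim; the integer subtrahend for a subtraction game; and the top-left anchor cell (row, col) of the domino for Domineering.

p1 V@[....#/..###]: V00[#...#/#.###]-1 V01[.#..#/.####]+1*
p2 H@[.#..#/.####]: H02[.####/.####]-1*
p3 V@[.####/.####]: V00[#####/#####]+1*
p4 H@[#####/#####] terminal -1; root [....#/..###] d9

PV length from [....#/..###]: 3 plies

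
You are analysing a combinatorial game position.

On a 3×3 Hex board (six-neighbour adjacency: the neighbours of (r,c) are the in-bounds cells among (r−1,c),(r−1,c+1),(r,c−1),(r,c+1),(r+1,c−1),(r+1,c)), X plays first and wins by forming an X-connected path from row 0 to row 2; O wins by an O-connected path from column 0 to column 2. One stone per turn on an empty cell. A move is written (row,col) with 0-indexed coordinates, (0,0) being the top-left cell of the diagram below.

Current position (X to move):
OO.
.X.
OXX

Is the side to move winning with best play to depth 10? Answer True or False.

X winning at [OO./.X./OXX]: True

[OO./.X./OXX] X move#1: (0,2):+1/OOX/.X./OXX*, (1,0):-1/OO./XX./OXX, (1,2):-1/OO./.XX/OXX
[OOX/.X./OXX] end (terminal -1, O#2); searched OO./.X./OXX to 10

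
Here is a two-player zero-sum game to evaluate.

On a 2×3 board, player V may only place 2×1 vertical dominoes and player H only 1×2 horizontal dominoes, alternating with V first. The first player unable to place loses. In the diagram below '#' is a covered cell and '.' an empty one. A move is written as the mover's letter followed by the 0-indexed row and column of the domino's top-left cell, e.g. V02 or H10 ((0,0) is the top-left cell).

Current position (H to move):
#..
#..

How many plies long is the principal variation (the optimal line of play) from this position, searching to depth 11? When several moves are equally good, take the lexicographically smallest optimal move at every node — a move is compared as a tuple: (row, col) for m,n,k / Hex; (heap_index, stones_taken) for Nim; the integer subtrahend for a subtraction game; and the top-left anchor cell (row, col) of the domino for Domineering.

ply 1, H at #../#.. | H01=+1→###/#..*; H11=+1→#../###
ply 2: ###/#.. is terminal -1 (V); from #../#.. depth 11

PV length from [#../#..]: 1 ply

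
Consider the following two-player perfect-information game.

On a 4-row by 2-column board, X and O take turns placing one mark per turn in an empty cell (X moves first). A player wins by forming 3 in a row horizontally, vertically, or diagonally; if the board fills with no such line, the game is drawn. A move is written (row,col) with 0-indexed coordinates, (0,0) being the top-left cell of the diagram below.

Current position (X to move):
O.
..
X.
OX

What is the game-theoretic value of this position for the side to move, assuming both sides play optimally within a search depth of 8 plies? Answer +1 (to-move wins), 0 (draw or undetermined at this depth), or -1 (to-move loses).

[O./../X./OX] X move#1: (0,1):+0/OX/../X./OX*, (1,0):+0/O./X./X./OX, (1,1):+0/O./.X/X./OX, (2,1):+0/O./../XX/OX
[OX/../X./OX] O move#2: (1,0):+0/OX/O./X./OX*, (1,1):+0/OX/.O/X./OX, (2,1):+0/OX/../XO/OX
[OX/O./X./OX] X move#3: (1,1):+0/OX/OX/X./OX*, (2,1):+0/OX/O./XX/OX
[OX/OX/X./OX] O move#4: (2,1):+0/OX/OX/XO/OX*
[OX/OX/XO/OX] end (terminal +0, X#5); searched O./../X./OX to 8

value(O./../X./OX, X) = 0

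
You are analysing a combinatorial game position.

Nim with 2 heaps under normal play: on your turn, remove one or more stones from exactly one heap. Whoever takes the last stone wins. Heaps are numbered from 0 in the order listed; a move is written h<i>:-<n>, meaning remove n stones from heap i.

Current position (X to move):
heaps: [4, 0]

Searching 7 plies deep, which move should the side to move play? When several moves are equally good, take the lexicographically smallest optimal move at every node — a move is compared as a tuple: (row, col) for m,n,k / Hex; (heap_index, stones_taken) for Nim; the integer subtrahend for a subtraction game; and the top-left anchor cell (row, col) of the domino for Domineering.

X's best at [(4,0)]: h0:-4

p1 X@[(4,0)]: h0:-1[(3,0)]-1 h0:-2[(2,0)]-1 h0:-3[(1,0)]-1 h0:-4[(0,0)]+1*
p2 O@[(0,0)] terminal -1; root [(4,0)] d7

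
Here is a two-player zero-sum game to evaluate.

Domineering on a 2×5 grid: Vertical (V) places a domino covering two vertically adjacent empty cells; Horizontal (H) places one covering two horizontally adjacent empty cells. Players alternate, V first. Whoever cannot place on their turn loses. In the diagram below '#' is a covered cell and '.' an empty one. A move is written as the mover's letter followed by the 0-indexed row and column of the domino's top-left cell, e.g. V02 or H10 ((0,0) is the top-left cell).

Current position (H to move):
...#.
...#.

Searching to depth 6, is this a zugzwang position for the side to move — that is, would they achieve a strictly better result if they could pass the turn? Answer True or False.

[...#./...#.] H move#1: H00:-1/##.#./...#.*, H01:-1/.###./...#., H10:-1/...#./##.#., H11:-1/...#./.###.
[##.#./...#.] V move#2: V02:+1/####./..##.*, V04:-1/##.##/...##
[####./..##.] H move#3: H10:-1/####./####.*
[####./####.] V move#4: V04:+1/#####/#####*
[#####/#####] end (terminal -1, H#5); searched ...#./...#. to 6
suppose H passes — search the same position with V to move:
pass> [...#./...#.] V move#1: V00:-1/#..#./#..#., V01:+1/.#.#./.#.#.*, V02:-1/..##./..##., V04:-1/...##/...##
pass> [.#.#./.#.#.] end (terminal -1, H#2); searched ...#./...#. to 6
for H: play -1, pass -1

zugzwang(...#./...#., H) = False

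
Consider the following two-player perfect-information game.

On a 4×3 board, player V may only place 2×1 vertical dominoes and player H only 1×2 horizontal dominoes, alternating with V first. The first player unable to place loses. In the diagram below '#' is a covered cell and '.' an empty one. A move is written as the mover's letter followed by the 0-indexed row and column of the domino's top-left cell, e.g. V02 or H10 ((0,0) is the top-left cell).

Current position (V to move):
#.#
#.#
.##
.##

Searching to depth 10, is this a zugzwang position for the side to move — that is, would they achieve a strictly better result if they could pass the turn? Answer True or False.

p1 V@[#.#/#.#/.##/.##]: V01[###/###/.##/.##]+1* V20[#.#/#.#/###/###]+1
p2 H@[###/###/.##/.##] terminal -1; root [#.#/#.#/.##/.##] d10
pass branch (H moves first from the same position):
  | p1 H@[#.#/#.#/.##/.##] terminal -1; root [#.#/#.#/.##/.##] d10
V moving scores +1; V passing scores +1

zugzwang(#.#/#.#/.##/.##, V) = False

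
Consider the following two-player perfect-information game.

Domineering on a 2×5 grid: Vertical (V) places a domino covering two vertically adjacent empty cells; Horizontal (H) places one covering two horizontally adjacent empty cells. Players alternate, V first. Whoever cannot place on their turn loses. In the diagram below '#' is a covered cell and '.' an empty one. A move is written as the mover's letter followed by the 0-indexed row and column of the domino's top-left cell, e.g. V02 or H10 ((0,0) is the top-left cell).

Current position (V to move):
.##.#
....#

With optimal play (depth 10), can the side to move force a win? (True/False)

[.##.#/....#] V move#1: V00:-1/###.#/#...#*, V03:-1/.####/...##
[###.#/#...#] H move#2: H11:-1/###.#/###.#, H12:+1/###.#/#.###*
[###.#/#.###] end (terminal -1, V#3); searched .##.#/....# to 10

V winning at [.##.#/....#]: False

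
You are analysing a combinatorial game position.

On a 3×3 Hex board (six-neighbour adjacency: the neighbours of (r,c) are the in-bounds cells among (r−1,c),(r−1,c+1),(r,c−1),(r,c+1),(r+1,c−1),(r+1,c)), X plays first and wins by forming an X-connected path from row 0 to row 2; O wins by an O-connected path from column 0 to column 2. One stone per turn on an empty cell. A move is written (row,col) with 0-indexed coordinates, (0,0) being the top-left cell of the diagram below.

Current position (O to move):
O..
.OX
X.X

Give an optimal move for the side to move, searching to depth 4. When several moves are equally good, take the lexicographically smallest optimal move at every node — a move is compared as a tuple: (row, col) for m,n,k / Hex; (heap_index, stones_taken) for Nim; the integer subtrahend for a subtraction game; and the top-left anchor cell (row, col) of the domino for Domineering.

ply 1, O at O../.OX/X.X | (0,1)=-1→OO./.OX/X.X; (0,2)=+1→O.O/.OX/X.X*; (1,0)=-1→O../OOX/X.X; (2,1)=-1→O../.OX/XOX
ply 2, X at O.O/.OX/X.X | (0,1)=-1→OXO/.OX/X.X*; (1,0)=-1→O.O/XOX/X.X; (2,1)=-1→O.O/.OX/XXX
ply 3, O at OXO/.OX/X.X | (1,0)=+1→OXO/OOX/X.X*; (2,1)=-1→OXO/.OX/XOX
ply 4: OXO/OOX/X.X is terminal -1 (X); from O../.OX/X.X depth 4

O's best at [O../.OX/X.X]: (0,2)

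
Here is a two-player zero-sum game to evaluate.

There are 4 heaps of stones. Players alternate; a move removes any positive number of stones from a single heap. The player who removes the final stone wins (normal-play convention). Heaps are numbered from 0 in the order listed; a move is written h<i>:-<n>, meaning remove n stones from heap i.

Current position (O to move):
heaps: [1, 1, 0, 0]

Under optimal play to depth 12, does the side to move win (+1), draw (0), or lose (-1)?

p1 O@[(1,1,0,0)]: h0:-1[(0,1,0,0)]-1* h1:-1[(1,0,0,0)]-1
p2 X@[(0,1,0,0)]: h1:-1[(0,0,0,0)]+1*
p3 O@[(0,0,0,0)] terminal -1; root [(1,1,0,0)] d12

value((1,1,0,0), O) = -1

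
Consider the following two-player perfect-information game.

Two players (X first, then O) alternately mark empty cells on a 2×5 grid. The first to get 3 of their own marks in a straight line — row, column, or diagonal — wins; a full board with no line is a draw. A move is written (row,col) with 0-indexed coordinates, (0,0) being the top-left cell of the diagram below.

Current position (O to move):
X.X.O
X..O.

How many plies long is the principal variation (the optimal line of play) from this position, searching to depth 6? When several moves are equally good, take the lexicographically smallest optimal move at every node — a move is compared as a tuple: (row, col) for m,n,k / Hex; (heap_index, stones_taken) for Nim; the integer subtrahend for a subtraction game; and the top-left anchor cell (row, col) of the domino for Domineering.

PV length from [X.X.O/X..O.]: 5 plies

[X.X.O/X..O.] O move#1: (0,1):+0/XOX.O/X..O.*, (0,3):-1/X.XOO/X..O., (1,1):-1/X.X.O/XO.O., (1,2):-1/X.X.O/X.OO., (1,4):-1/X.X.O/X..OO
[XOX.O/X..O.] X move#2: (0,3):-1/XOXXO/X..O., (1,1):+0/XOX.O/XX.O.*, (1,2):+0/XOX.O/X.XO., (1,4):+0/XOX.O/X..OX
[XOX.O/XX.O.] O move#3: (0,3):-1/XOXOO/XX.O., (1,2):+0/XOX.O/XXOO.*, (1,4):-1/XOX.O/XX.OO
[XOX.O/XXOO.] X move#4: (0,3):-1/XOXXO/XXOO., (1,4):+0/XOX.O/XXOOX*
[XOX.O/XXOOX] O move#5: (0,3):+0/XOXOO/XXOOX*
[XOXOO/XXOOX] end (terminal +0, X#6); searched X.X.O/X..O. to 6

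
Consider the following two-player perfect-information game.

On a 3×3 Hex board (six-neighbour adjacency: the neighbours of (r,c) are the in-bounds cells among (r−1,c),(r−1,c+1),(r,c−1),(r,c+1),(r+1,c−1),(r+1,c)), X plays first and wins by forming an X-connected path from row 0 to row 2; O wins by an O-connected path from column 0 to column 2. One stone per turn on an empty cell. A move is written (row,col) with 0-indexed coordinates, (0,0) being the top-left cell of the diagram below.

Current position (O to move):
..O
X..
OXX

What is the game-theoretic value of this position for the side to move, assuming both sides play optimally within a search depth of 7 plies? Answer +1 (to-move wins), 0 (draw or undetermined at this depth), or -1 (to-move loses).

value(..O/X../OXX, O) = +1

[..O/X../OXX] O move#1: (0,0):+1/O.O/X../OXX*, (0,1):+1/.OO/X../OXX, (1,1):+1/..O/XO./OXX, (1,2):-1/..O/X.O/OXX
[O.O/X../OXX] X move#2: (0,1):-1/OXO/X../OXX*, (1,1):-1/O.O/XX./OXX, (1,2):-1/O.O/X.X/OXX
[OXO/X../OXX] O move#3: (1,1):+1/OXO/XO./OXX*, (1,2):-1/OXO/X.O/OXX
[OXO/XO./OXX] end (terminal -1, X#4); searched ..O/X../OXX to 7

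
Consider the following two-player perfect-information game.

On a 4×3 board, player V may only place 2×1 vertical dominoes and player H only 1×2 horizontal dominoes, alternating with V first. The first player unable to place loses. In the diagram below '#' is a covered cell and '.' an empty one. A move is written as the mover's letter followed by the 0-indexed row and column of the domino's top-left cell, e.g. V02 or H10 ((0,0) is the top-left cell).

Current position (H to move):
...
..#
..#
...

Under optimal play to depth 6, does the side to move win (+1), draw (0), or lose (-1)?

value(.../..#/..#/..., H) = -1

ply 1, H at .../..#/..#/... | H00=-1→##./..#/..#/...*; H01=-1→.##/..#/..#/...; H10=-1→.../###/..#/...; H20=-1→.../..#/###/...; H30=-1→.../..#/..#/##.; H31=-1→.../..#/..#/.##
ply 2, V at ##./..#/..#/... | V10=+1→##./#.#/#.#/...*; V11=+1→##./.##/.##/...; V20=+1→##./..#/#.#/#..; V21=+1→##./..#/.##/.#.
ply 3, H at ##./#.#/#.#/... | H30=-1→##./#.#/#.#/##.*; H31=-1→##./#.#/#.#/.##
ply 4, V at ##./#.#/#.#/##. | V11=+1→##./###/###/##.*
ply 5: ##./###/###/##. is terminal -1 (H); from .../..#/..#/... depth 6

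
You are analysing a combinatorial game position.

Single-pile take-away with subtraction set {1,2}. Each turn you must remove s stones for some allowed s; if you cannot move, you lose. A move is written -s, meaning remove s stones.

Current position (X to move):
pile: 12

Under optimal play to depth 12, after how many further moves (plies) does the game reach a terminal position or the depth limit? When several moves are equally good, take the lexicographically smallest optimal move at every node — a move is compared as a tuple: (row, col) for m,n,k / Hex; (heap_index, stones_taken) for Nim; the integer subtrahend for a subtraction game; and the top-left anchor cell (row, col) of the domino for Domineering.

PV length from [12]: 8 plies

ply 1, X at 12 | -1=-1→11*; -2=-1→10
ply 2, O at 11 | -1=-1→10; -2=+1→9*
ply 3, X at 9 | -1=-1→8*; -2=-1→7
ply 4, O at 8 | -1=-1→7; -2=+1→6*
ply 5, X at 6 | -1=-1→5*; -2=-1→4
ply 6, O at 5 | -1=-1→4; -2=+1→3*
ply 7, X at 3 | -1=-1→2*; -2=-1→1
ply 8, O at 2 | -1=-1→1; -2=+1→0*
ply 9: 0 is terminal -1 (X); from 12 depth 12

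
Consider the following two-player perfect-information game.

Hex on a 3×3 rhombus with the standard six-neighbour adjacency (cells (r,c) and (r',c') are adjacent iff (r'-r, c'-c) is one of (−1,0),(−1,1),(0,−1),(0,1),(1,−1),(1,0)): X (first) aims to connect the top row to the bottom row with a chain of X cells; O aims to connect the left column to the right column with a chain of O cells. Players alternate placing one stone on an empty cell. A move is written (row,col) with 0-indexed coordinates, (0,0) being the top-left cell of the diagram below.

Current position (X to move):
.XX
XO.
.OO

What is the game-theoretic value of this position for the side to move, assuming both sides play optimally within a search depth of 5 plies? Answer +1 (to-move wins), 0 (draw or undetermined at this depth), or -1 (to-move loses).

value(.XX/XO./.OO, X) = +1

p1 X@[.XX/XO./.OO]: (0,0)[XXX/XO./.OO]-1 (1,2)[.XX/XOX/.OO]-1 (2,0)[.XX/XO./XOO]+1*
p2 O@[.XX/XO./XOO] terminal -1; root [.XX/XO./.OO] d5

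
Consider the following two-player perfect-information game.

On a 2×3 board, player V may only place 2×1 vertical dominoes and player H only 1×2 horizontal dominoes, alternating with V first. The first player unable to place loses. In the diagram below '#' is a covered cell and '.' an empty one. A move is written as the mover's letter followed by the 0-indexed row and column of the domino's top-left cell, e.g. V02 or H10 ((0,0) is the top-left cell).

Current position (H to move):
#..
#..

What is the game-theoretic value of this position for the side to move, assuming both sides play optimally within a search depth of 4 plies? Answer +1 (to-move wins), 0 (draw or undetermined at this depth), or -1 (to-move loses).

[#../#..] H move#1: H01:+1/###/#..*, H11:+1/#../###
[###/#..] end (terminal -1, V#2); searched #../#.. to 4

value(#../#.., H) = +1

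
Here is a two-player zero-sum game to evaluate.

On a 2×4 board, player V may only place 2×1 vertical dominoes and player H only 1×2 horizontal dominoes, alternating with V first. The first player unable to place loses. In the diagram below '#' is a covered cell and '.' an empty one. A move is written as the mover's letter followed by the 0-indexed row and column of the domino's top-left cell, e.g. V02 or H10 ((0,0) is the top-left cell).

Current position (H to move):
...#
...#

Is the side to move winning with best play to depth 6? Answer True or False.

H winning at [...#/...#]: True

ply 1, H at ...#/...# | H00=+1→##.#/...#*; H01=+1→.###/...#; H10=+1→...#/##.#; H11=+1→...#/.###
ply 2, V at ##.#/...# | V02=-1→####/..##*
ply 3, H at ####/..## | H10=+1→####/####*
ply 4: ####/#### is terminal -1 (V); from ...#/...# depth 6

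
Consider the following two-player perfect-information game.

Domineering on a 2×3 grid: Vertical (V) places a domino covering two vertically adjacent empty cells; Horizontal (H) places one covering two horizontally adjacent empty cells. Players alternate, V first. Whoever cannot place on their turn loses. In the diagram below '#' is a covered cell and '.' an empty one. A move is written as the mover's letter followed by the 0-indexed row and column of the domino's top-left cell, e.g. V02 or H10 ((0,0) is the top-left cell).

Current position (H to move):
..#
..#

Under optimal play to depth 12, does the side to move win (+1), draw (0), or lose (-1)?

value(..#/..#, H) = +1

ply 1, H at ..#/..# | H00=+1→###/..#*; H10=+1→..#/###
ply 2: ###/..# is terminal -1 (V); from ..#/..# depth 12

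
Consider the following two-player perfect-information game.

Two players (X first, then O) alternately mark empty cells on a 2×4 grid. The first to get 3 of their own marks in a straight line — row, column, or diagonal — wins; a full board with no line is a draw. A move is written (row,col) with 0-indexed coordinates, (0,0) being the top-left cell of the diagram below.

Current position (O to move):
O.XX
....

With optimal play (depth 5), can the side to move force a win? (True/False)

p1 O@[O.XX/....]: (0,1)[OOXX/....]+0* (1,0)[O.XX/O...]-1 (1,1)[O.XX/.O..]-1 (1,2)[O.XX/..O.]-1 (1,3)[O.XX/...O]-1
p2 X@[OOXX/....]: (1,0)[OOXX/X...]+0* (1,1)[OOXX/.X..]+0 (1,2)[OOXX/..X.]+0 (1,3)[OOXX/...X]+0
p3 O@[OOXX/X...]: (1,1)[OOXX/XO..]+0* (1,2)[OOXX/X.O.]+0 (1,3)[OOXX/X..O]+0
p4 X@[OOXX/XO..]: (1,2)[OOXX/XOX.]+0* (1,3)[OOXX/XO.X]+0
p5 O@[OOXX/XOX.]: (1,3)[OOXX/XOXO]+0*
p6 X@[OOXX/XOXO] terminal +0; root [O.XX/....] d5

O winning at [O.XX/....]: False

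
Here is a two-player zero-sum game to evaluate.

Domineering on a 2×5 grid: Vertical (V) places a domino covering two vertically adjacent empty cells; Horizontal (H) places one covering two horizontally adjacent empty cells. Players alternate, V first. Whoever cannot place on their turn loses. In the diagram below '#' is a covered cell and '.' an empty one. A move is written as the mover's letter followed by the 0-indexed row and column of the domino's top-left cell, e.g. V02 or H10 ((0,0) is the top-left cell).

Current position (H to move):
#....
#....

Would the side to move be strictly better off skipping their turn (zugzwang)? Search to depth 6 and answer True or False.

ply 1, H at #..../#.... | H01=-1→###../#....; H02=+1→#.##./#....*; H03=-1→#..##/#....; H11=-1→#..../###..; H12=+1→#..../#.##.; H13=-1→#..../#..##
ply 2, V at #.##./#.... | V01=-1→####./##...*; V04=-1→#.###/#...#
ply 3, H at ####./##... | H12=-1→####./####.; H13=+1→####./##.##*
ply 4: ####./##.## is terminal -1 (V); from #..../#.... depth 6
if H skipped the turn, V would face:
~ ply 1, V at #..../#.... | V01=-1→##.../##...*; V02=-1→#.#../#.#..; V03=-1→#..#./#..#.; V04=-1→#...#/#...#
~ ply 2, H at ##.../##... | H02=+1→####./##...*; H03=+1→##.##/##...; H12=+1→##.../####.; H13=+1→##.../##.##
~ ply 3, V at ####./##... | V04=-1→#####/##..#*
~ ply 4, H at #####/##..# | H12=+1→#####/#####*
~ ply 5: #####/##### is terminal -1 (V); from #..../#.... depth 6
compare (H): move=+1 vs pass=+1

zugzwang(#..../#...., H) = False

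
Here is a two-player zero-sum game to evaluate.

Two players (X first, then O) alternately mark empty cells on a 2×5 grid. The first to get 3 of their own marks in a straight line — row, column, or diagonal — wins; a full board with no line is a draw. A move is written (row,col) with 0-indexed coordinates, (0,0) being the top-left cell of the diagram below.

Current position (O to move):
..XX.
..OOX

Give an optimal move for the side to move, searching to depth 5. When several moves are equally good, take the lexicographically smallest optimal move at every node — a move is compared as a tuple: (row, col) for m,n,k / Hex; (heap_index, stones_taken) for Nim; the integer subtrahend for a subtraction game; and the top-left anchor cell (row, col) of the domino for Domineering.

ply 1, O at ..XX./..OOX | (0,0)=-1→O.XX./..OOX; (0,1)=-1→.OXX./..OOX; (0,4)=-1→..XXO/..OOX; (1,0)=-1→..XX./O.OOX; (1,1)=+1→..XX./.OOOX*
ply 2: ..XX./.OOOX is terminal -1 (X); from ..XX./..OOX depth 5

O's best at [..XX./..OOX]: (1,1)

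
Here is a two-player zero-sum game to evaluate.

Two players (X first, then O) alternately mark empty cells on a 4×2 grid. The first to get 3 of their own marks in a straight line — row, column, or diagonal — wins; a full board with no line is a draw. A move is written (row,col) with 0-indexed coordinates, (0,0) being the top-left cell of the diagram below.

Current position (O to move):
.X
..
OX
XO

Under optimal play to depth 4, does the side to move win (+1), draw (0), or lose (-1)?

p1 O@[.X/../OX/XO]: (0,0)[OX/../OX/XO]-1 (1,0)[.X/O./OX/XO]-1 (1,1)[.X/.O/OX/XO]+0*
p2 X@[.X/.O/OX/XO]: (0,0)[XX/.O/OX/XO]+0* (1,0)[.X/XO/OX/XO]+0
p3 O@[XX/.O/OX/XO]: (1,0)[XX/OO/OX/XO]+0*
p4 X@[XX/OO/OX/XO] terminal +0; root [.X/../OX/XO] d4

value(.X/../OX/XO, O) = 0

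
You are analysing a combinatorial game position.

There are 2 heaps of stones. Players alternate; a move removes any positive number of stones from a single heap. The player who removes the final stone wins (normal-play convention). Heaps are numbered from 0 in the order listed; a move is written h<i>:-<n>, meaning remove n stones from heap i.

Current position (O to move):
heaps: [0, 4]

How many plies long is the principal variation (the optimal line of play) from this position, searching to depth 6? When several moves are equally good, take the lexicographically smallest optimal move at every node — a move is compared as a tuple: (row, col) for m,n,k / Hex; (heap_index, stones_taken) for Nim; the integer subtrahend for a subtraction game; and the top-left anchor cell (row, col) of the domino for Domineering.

p1 O@[(0,4)]: h1:-1[(0,3)]-1 h1:-2[(0,2)]-1 h1:-3[(0,1)]-1 h1:-4[(0,0)]+1*
p2 X@[(0,0)] terminal -1; root [(0,4)] d6

PV length from [(0,4)]: 1 ply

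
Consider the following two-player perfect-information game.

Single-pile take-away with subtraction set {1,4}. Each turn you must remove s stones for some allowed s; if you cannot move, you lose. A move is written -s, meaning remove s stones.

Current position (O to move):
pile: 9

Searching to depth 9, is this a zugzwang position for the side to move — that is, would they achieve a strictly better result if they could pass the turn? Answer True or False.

ply 1, O at 9 | -1=-1→8; -4=+1→5*
ply 2, X at 5 | -1=-1→4*; -4=-1→1
ply 3, O at 4 | -1=-1→3; -4=+1→0*
ply 4: 0 is terminal -1 (X); from 9 depth 9
pass branch (X moves first from the same position):
  | ply 1, X at 9 | -1=-1→8; -4=+1→5*
  | ply 2, O at 5 | -1=-1→4*; -4=-1→1
  | ply 3, X at 4 | -1=-1→3; -4=+1→0*
  | ply 4: 0 is terminal -1 (O); from 9 depth 9
O moving scores +1; O passing scores -1

zugzwang(9, O) = False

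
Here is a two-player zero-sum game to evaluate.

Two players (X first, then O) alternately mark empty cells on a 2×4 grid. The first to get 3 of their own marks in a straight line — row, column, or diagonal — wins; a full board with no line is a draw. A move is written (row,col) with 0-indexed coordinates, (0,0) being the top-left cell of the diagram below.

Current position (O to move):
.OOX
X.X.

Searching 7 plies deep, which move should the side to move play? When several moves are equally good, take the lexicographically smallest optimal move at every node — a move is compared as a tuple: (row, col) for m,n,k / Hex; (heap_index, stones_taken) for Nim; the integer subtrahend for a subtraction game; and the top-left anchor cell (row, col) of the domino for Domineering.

ply 1, O at .OOX/X.X. | (0,0)=+1→OOOX/X.X.*; (1,1)=+0→.OOX/XOX.; (1,3)=-1→.OOX/X.XO
ply 2: OOOX/X.X. is terminal -1 (X); from .OOX/X.X. depth 7

O's best at [.OOX/X.X.]: (0,0)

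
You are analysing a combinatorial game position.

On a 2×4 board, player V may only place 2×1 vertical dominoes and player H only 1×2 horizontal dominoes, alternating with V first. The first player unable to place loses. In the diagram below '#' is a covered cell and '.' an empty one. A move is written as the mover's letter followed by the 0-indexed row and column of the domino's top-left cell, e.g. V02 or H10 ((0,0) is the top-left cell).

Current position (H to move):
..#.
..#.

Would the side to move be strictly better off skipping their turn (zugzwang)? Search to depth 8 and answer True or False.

zugzwang(..#./..#., H) = False

p1 H@[..#./..#.]: H00[###./..#.]+1* H10[..#./###.]+1
p2 V@[###./..#.]: V03[####/..##]-1*
p3 H@[####/..##]: H10[####/####]+1*
p4 V@[####/####] terminal -1; root [..#./..#.] d8
suppose H passes — search the same position with V to move:
pass> p1 V@[..#./..#.]: V00[#.#./#.#.]+1* V01[.##./.##.]+1 V03[..##/..##]-1
pass> p2 H@[#.#./#.#.] terminal -1; root [..#./..#.] d8
for H: play +1, pass -1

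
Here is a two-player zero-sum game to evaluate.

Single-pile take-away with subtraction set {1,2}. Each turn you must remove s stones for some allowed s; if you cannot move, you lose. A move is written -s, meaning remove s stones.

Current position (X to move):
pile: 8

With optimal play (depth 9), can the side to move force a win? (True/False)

X winning at [8]: True

p1 X@[8]: -1[7]-1 -2[6]+1*
p2 O@[6]: -1[5]-1* -2[4]-1
p3 X@[5]: -1[4]-1 -2[3]+1*
p4 O@[3]: -1[2]-1* -2[1]-1
p5 X@[2]: -1[1]-1 -2[0]+1*
p6 O@[0] terminal -1; root [8] d9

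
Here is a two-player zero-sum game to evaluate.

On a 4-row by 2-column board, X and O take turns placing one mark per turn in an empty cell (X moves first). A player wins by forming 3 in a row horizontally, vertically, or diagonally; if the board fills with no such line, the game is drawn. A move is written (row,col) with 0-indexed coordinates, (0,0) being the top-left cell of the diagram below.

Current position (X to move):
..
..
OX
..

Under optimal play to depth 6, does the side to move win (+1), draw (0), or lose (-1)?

value(../../OX/.., X) = +1

[../../OX/..] X move#1: (0,0):+0/X./../OX/.., (0,1):+0/.X/../OX/.., (1,0):+0/../X./OX/.., (1,1):+1/../.X/OX/..*, (3,0):+0/../../OX/X., (3,1):+0/../../OX/.X
[../.X/OX/..] O move#2: (0,0):-1/O./.X/OX/..*, (0,1):-1/.O/.X/OX/.., (1,0):-1/../OX/OX/.., (3,0):-1/../.X/OX/O., (3,1):-1/../.X/OX/.O
[O./.X/OX/..] X move#3: (0,1):+1/OX/.X/OX/..*, (1,0):+1/O./XX/OX/.., (3,0):-1/O./.X/OX/X., (3,1):+1/O./.X/OX/.X
[OX/.X/OX/..] end (terminal -1, O#4); searched ../../OX/.. to 6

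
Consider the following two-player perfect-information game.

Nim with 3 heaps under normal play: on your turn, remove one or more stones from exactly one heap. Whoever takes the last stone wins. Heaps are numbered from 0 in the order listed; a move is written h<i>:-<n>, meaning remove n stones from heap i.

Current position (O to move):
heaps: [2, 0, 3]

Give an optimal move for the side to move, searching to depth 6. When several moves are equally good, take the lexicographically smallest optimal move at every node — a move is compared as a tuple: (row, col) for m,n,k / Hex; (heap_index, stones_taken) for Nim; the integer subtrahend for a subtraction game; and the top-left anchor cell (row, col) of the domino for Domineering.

O's best at [(2,0,3)]: h2:-1

p1 O@[(2,0,3)]: h0:-1[(1,0,3)]-1 h0:-2[(0,0,3)]-1 h2:-1[(2,0,2)]+1* h2:-2[(2,0,1)]-1 h2:-3[(2,0,0)]-1
p2 X@[(2,0,2)]: h0:-1[(1,0,2)]-1* h0:-2[(0,0,2)]-1 h2:-1[(2,0,1)]-1 h2:-2[(2,0,0)]-1
p3 O@[(1,0,2)]: h0:-1[(0,0,2)]-1 h2:-1[(1,0,1)]+1* h2:-2[(1,0,0)]-1
p4 X@[(1,0,1)]: h0:-1[(0,0,1)]-1* h2:-1[(1,0,0)]-1
p5 O@[(0,0,1)]: h2:-1[(0,0,0)]+1*
p6 X@[(0,0,0)] terminal -1; root [(2,0,3)] d6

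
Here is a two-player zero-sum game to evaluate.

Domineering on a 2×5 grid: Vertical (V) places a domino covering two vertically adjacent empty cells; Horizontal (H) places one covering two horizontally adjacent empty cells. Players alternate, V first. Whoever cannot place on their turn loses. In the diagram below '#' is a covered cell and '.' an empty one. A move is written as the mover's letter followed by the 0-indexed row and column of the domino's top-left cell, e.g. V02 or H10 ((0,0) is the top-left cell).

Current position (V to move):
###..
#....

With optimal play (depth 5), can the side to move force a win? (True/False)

V winning at [###../#....]: True

[###../#....] V move#1: V03:+1/####./#..#.*, V04:-1/###.#/#...#
[####./#..#.] H move#2: H11:-1/####./####.*
[####./####.] V move#3: V04:+1/#####/#####*
[#####/#####] end (terminal -1, H#4); searched ###../#.... to 5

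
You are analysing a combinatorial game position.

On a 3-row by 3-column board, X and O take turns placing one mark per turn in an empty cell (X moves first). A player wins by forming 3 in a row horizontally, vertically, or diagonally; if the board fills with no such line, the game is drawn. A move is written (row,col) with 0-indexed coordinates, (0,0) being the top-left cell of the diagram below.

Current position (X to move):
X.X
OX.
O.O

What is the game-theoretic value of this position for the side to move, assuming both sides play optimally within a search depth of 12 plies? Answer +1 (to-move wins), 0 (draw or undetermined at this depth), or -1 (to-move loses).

value(X.X/OX./O.O, X) = +1

ply 1, X at X.X/OX./O.O | (0,1)=+1→XXX/OX./O.O*; (1,2)=-1→X.X/OXX/O.O; (2,1)=+0→X.X/OX./OXO
ply 2: XXX/OX./O.O is terminal -1 (O); from X.X/OX./O.O depth 12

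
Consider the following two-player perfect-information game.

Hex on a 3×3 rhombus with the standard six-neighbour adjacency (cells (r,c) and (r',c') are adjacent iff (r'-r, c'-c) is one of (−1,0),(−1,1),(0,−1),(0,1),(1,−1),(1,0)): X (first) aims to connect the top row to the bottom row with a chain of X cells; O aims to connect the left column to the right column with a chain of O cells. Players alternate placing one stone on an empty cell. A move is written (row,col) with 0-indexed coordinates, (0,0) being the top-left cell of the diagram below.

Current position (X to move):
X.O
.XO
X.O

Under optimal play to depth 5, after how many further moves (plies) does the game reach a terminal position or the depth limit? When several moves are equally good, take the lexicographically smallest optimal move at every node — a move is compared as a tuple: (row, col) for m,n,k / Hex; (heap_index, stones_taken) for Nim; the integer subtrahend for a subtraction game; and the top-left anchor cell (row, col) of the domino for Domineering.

[X.O/.XO/X.O] X move#1: (0,1):+1/XXO/.XO/X.O*, (1,0):+1/X.O/XXO/X.O, (2,1):+1/X.O/.XO/XXO
[XXO/.XO/X.O] end (terminal -1, O#2); searched X.O/.XO/X.O to 5

PV length from [X.O/.XO/X.O]: 1 ply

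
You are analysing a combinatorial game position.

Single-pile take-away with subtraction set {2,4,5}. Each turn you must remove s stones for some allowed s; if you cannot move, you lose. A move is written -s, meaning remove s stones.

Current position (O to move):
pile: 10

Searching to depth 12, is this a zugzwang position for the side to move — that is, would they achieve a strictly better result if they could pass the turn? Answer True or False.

zugzwang(10, O) = False

ply 1, O at 10 | -2=+1→8*; -4=-1→6; -5=-1→5
ply 2, X at 8 | -2=-1→6*; -4=-1→4; -5=-1→3
ply 3, O at 6 | -2=-1→4; -4=-1→2; -5=+1→1*
ply 4: 1 is terminal -1 (X); from 10 depth 12
pass branch (X moves first from the same position):
  | ply 1, X at 10 | -2=+1→8*; -4=-1→6; -5=-1→5
  | ply 2, O at 8 | -2=-1→6*; -4=-1→4; -5=-1→3
  | ply 3, X at 6 | -2=-1→4; -4=-1→2; -5=+1→1*
  | ply 4: 1 is terminal -1 (O); from 10 depth 12
O moving scores +1; O passing scores -1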